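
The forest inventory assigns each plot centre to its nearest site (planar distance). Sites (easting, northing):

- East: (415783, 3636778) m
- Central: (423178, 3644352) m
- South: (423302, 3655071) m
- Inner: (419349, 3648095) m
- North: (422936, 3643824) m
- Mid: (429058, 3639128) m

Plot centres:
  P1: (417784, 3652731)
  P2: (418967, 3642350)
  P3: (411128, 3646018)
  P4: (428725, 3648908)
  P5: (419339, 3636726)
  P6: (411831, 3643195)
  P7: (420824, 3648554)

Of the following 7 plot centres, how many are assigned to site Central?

1

P1 → Inner
P2 → North
P3 → Inner
P4 → Central
P5 → East
P6 → East
P7 → Inner
1 of the 7 goes to Central.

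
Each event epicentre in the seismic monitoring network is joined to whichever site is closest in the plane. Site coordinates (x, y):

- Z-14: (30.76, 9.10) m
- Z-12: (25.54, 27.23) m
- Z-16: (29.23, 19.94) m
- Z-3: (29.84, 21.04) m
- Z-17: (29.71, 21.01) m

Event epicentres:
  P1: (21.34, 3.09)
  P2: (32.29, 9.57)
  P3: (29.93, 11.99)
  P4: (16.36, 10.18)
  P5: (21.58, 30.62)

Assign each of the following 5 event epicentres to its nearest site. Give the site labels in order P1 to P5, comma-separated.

P1 → Z-14 (d²=124.86)
P2 → Z-14 (d²=2.56)
P3 → Z-14 (d²=9.04)
P4 → Z-14 (d²=208.53)
P5 → Z-12 (d²=27.17)

Z-14, Z-14, Z-14, Z-14, Z-12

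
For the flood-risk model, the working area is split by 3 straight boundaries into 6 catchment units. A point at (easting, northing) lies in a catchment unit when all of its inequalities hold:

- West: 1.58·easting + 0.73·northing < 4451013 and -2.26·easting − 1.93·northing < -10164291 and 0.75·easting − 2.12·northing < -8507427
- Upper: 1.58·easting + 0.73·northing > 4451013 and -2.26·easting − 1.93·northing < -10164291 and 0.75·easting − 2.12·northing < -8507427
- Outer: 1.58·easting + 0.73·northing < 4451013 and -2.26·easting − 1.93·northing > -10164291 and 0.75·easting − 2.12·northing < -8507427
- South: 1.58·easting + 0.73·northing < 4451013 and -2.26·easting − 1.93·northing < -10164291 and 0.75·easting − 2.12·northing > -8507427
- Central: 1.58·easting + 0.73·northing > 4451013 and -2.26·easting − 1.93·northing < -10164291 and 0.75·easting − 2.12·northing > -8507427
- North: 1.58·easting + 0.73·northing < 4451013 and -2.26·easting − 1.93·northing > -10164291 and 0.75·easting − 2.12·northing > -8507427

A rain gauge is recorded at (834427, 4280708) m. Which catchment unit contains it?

1.58·834427 + 0.73·4280708 = 4443311.500, which is < 4451013
-2.26·834427 − 1.93·4280708 = -10147571.460, which is > -10164291
0.75·834427 − 2.12·4280708 = -8449280.710, which is > -8507427
This sign pattern matches North.

North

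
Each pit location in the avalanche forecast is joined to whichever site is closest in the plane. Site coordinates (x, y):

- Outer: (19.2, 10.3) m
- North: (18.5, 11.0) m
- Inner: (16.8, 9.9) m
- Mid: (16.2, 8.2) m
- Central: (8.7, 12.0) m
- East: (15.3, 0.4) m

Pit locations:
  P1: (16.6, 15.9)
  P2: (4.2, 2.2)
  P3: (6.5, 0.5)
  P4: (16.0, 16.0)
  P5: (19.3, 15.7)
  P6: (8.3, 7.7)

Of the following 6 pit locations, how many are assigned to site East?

P1 → North
P2 → Central
P3 → East
P4 → North
P5 → North
P6 → Central
1 of the 6 goes to East.

1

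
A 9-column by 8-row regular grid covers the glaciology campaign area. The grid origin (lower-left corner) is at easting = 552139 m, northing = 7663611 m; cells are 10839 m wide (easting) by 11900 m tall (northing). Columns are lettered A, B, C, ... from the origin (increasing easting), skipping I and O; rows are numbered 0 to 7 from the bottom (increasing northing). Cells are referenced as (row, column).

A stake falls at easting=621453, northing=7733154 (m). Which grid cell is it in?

Column index: ⌊(621453 − 552139) / 10839⌋ = ⌊6.395⌋ = 6 → column G
Row offset from origin: ⌊(7733154 − 7663611) / 11900⌋ = ⌊5.844⌋ = 5 → row 5

(5, G)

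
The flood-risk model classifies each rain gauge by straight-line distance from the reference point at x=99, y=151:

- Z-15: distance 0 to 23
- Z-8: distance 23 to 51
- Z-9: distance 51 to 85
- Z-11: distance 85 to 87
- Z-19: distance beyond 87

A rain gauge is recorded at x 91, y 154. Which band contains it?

Distance = √((91−99)² + (154−151)²) = √(64.000 + 9.000) = 8.544.
0 ≤ 8.544 < 23 → Z-15.

Z-15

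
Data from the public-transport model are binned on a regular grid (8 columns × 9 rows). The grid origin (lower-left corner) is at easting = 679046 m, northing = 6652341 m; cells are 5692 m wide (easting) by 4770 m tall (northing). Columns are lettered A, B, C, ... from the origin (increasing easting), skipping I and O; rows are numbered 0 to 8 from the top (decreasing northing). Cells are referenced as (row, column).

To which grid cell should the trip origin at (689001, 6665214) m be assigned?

Column index: ⌊(689001 − 679046) / 5692⌋ = ⌊1.749⌋ = 1 → column B
Row offset from origin: ⌊(6665214 − 6652341) / 4770⌋ = ⌊2.699⌋ = 2 → row 6 (counted from top)

(6, B)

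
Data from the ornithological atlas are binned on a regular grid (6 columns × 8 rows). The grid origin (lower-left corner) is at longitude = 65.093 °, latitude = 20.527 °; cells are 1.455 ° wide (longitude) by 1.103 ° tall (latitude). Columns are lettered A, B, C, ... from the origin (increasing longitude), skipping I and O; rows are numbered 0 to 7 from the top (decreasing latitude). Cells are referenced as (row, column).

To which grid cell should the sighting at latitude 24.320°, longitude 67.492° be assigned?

(4, B)

Column index: ⌊(67.492 − 65.093) / 1.455⌋ = ⌊1.649⌋ = 1 → column B
Row offset from origin: ⌊(24.320 − 20.527) / 1.103⌋ = ⌊3.439⌋ = 3 → row 4 (counted from top)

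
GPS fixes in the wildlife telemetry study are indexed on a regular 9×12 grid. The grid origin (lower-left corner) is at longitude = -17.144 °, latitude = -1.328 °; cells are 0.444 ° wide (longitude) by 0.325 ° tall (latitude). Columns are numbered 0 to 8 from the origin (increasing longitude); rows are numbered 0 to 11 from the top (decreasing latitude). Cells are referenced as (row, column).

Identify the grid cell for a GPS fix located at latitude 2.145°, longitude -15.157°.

Column index: ⌊(-15.157 − -17.144) / 0.444⌋ = ⌊4.475⌋ = 4
Row offset from origin: ⌊(2.145 − -1.328) / 0.325⌋ = ⌊10.686⌋ = 10 → row 1 (counted from top)

(1, 4)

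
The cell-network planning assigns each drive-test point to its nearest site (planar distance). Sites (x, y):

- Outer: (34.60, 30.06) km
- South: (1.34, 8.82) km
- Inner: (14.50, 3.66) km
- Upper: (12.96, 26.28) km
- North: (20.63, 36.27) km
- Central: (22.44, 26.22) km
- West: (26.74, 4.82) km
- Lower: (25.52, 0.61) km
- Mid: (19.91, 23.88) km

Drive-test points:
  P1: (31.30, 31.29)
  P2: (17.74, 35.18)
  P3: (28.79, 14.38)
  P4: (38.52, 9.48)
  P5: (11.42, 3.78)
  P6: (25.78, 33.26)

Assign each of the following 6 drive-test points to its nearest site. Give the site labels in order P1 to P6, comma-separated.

P1 → Outer (d²=12.40)
P2 → North (d²=9.54)
P3 → West (d²=95.60)
P4 → West (d²=160.48)
P5 → Inner (d²=9.50)
P6 → North (d²=35.58)

Outer, North, West, West, Inner, North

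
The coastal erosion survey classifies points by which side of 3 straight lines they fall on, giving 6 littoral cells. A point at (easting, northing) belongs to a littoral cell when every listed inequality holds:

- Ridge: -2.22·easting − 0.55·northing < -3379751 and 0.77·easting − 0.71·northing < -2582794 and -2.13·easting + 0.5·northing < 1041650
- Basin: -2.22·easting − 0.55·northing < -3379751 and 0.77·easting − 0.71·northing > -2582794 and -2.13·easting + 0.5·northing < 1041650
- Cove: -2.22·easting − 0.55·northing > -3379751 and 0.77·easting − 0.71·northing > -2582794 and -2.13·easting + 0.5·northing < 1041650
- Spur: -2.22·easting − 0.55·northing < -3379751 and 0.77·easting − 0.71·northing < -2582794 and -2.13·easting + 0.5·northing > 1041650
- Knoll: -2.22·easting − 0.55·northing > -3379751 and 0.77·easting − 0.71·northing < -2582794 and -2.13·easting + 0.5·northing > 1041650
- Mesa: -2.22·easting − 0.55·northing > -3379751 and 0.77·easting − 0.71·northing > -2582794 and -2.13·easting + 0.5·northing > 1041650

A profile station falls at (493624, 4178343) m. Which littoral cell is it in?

-2.22·493624 − 0.55·4178343 = -3393933.930, which is < -3379751
0.77·493624 − 0.71·4178343 = -2586533.050, which is < -2582794
-2.13·493624 + 0.5·4178343 = 1037752.380, which is < 1041650
This sign pattern matches Ridge.

Ridge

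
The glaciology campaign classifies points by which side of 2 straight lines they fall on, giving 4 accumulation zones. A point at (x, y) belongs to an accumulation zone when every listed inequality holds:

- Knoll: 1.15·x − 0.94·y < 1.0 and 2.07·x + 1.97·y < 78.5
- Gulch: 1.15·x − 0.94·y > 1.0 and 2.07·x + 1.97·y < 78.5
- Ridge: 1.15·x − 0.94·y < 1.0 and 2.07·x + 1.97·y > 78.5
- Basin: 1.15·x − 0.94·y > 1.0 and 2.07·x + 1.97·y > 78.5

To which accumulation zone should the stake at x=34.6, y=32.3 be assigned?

Basin

1.15·34.6 − 0.94·32.3 = 9.428, which is > 1.0
2.07·34.6 + 1.97·32.3 = 135.253, which is > 78.5
This sign pattern matches Basin.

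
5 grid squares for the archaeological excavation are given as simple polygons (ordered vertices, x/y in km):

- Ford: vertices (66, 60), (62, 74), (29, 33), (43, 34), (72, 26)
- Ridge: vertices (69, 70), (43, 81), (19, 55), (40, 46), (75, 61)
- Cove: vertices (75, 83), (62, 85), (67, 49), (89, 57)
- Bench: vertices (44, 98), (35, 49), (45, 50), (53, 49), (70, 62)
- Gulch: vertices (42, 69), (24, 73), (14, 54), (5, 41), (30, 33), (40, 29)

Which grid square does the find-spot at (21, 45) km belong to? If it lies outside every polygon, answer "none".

Gulch

Cast a ray rightward from (21, 45). For each polygon, the edges (by vertex number in listed order) whose endpoints lie on opposite sides of y = 45, where each meets that height, and whether that is right or left of the point:
Ford: 2–3 at x≈38.7 (right), 5–1 at x≈68.6 (right) → 2 crossings.
Ridge: no edge straddles that height → 0 crossings.
Cove: no edge straddles that height → 0 crossings.
Bench: no edge straddles that height → 0 crossings.
Gulch: 3–4 at x≈7.8 (left), 6–1 at x≈40.8 (right) → 1 crossing.
Only Gulch has an odd count, so the point is inside Gulch.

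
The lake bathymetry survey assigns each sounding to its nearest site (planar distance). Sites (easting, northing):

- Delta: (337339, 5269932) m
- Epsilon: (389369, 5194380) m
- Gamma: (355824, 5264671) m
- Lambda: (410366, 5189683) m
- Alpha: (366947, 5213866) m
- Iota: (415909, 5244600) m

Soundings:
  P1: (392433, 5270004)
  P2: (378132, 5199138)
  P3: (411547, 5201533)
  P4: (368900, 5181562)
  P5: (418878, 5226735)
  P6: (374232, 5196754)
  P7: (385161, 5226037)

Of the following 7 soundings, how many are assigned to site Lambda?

1

P1 → Iota
P2 → Epsilon
P3 → Lambda
P4 → Epsilon
P5 → Iota
P6 → Epsilon
P7 → Alpha
1 of the 7 goes to Lambda.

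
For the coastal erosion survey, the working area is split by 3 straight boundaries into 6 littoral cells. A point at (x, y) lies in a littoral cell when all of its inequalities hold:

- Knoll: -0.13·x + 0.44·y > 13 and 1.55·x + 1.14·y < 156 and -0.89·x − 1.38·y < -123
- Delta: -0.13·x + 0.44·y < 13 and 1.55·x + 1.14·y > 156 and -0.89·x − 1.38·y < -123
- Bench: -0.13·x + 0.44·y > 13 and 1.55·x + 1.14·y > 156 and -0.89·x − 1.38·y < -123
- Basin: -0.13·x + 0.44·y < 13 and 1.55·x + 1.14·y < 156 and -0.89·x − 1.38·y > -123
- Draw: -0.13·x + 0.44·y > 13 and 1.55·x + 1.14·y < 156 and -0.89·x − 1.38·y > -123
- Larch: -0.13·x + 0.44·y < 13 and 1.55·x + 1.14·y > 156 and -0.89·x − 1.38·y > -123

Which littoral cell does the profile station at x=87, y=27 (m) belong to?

-0.13·87 + 0.44·27 = 0.570, which is < 13
1.55·87 + 1.14·27 = 165.630, which is > 156
-0.89·87 − 1.38·27 = -114.690, which is > -123
This sign pattern matches Larch.

Larch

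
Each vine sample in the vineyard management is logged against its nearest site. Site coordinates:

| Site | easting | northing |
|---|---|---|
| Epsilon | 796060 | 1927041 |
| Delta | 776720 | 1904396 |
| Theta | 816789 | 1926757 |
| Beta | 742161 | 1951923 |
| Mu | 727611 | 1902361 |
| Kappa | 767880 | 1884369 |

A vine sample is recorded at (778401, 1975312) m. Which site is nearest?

Beta

Squared distances to each site:
Epsilon: 2641929722.000; Delta: 5031904817.000; Theta: 3831226569.000; Beta: 1860382921.000; Mu: 7901472501.000; Kappa: 8381320690.000.
Minimum at Beta.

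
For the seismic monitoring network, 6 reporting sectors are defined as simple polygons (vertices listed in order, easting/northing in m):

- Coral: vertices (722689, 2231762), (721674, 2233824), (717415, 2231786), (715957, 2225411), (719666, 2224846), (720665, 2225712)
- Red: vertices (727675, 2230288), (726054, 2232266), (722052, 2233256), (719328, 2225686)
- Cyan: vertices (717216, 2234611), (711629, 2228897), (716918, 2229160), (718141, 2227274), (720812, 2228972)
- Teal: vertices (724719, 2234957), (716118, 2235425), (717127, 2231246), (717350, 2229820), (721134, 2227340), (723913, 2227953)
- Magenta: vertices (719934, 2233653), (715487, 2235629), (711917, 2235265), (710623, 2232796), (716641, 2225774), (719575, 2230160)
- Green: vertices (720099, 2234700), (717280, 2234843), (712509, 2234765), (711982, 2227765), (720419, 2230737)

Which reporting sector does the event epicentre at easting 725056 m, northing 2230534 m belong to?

Cast a ray rightward from (725056, 2230534). For each polygon, the edges (by vertex number in listed order) whose endpoints lie on opposite sides of northing = 2230534, where each meets that height, and whether that is right or left of the point:
Coral: 3–4 at easting≈717128.7 (left), 6–1 at easting≈722278.2 (left) → 0 crossings.
Red: 1–2 at easting≈727473.4 (right), 3–4 at easting≈721072.5 (left) → 1 crossing.
Cyan: 1–2 at easting≈713229.6 (left), 5–1 at easting≈719815.9 (left) → 0 crossings.
Teal: 3–4 at easting≈717238.3 (left), 6–1 at easting≈724210.0 (left) → 0 crossings.
Magenta: 4–5 at easting≈712561.6 (left), 6–1 at easting≈719613.4 (left) → 0 crossings.
Green: 3–4 at easting≈712190.5 (left), 4–5 at easting≈719842.7 (left) → 0 crossings.
Only Red has an odd count, so the point is inside Red.

Red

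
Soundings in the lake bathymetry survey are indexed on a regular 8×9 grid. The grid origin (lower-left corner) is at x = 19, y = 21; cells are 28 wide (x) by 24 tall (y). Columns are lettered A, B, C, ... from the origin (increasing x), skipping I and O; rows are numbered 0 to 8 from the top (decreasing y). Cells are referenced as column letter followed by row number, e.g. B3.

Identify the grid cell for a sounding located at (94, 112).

C5

Column index: ⌊(94 − 19) / 28⌋ = ⌊2.679⌋ = 2 → column C
Row offset from origin: ⌊(112 − 21) / 24⌋ = ⌊3.792⌋ = 3 → row 5 (counted from top)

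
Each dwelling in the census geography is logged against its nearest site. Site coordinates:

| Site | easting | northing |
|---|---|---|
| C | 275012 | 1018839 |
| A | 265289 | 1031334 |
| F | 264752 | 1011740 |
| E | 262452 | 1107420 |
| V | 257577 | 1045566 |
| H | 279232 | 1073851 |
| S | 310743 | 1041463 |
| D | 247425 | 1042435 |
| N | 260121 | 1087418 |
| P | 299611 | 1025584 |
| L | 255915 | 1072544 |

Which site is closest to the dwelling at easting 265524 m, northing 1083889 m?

N

Squared distances to each site:
C: 4321524644.000; A: 2762083250.000; F: 5206074185.000; E: 563145145.000; V: 1531807138.000; H: 288670708.000; S: 3844723437.000; D: 2046007917.000; N: 41646250.000; P: 4561396594.000; L: 221041906.000.
Minimum at N.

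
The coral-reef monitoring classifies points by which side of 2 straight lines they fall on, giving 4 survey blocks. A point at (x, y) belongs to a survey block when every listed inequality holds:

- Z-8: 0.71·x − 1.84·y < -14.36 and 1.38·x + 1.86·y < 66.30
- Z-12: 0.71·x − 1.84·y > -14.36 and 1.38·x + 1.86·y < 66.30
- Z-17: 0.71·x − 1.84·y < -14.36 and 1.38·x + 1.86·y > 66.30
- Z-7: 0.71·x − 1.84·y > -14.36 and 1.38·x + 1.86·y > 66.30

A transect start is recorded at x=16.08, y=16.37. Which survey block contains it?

Z-8

0.71·16.08 − 1.84·16.37 = -18.704, which is < -14.36
1.38·16.08 + 1.86·16.37 = 52.639, which is < 66.30
This sign pattern matches Z-8.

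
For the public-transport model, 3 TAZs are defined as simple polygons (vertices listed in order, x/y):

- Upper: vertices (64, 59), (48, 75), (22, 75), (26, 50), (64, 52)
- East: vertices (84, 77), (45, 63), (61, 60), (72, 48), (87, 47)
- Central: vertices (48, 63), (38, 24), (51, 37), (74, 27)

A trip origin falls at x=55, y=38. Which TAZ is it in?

Central

Cast a ray rightward from (55, 38). For each polygon, the edges (by vertex number in listed order) whose endpoints lie on opposite sides of y = 38, where each meets that height, and whether that is right or left of the point:
Upper: no edge straddles that height → 0 crossings.
East: no edge straddles that height → 0 crossings.
Central: 1–2 at x≈41.6 (left), 4–1 at x≈66.1 (right) → 1 crossing.
Only Central has an odd count, so the point is inside Central.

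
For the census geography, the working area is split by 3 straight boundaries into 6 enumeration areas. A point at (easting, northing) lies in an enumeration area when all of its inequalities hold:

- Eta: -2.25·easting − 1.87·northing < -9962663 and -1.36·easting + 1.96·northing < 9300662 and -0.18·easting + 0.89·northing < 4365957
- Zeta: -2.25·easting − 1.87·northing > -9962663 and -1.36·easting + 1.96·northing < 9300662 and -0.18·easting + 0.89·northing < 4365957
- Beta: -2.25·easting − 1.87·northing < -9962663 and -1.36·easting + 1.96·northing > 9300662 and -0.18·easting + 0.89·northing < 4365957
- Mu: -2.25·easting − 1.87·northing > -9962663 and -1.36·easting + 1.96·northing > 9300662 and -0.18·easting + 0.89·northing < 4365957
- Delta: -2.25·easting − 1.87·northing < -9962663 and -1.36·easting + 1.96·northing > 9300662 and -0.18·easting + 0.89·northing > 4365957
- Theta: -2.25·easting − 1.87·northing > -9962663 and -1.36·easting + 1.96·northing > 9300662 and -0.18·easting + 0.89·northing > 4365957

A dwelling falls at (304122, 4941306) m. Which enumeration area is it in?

-2.25·304122 − 1.87·4941306 = -9924516.720, which is > -9962663
-1.36·304122 + 1.96·4941306 = 9271353.840, which is < 9300662
-0.18·304122 + 0.89·4941306 = 4343020.380, which is < 4365957
This sign pattern matches Zeta.

Zeta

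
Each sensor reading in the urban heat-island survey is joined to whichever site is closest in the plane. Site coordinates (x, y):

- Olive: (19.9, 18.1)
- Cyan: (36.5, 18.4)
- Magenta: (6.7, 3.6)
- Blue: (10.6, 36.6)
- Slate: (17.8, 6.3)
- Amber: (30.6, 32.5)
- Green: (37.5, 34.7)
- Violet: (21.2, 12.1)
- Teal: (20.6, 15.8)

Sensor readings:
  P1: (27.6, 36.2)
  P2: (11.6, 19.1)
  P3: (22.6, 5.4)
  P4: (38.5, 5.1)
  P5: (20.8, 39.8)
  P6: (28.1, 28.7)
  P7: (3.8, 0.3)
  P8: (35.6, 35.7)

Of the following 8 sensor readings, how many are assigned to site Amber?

P1 → Amber
P2 → Olive
P3 → Slate
P4 → Cyan
P5 → Blue
P6 → Amber
P7 → Magenta
P8 → Green
2 of the 8 go to Amber.

2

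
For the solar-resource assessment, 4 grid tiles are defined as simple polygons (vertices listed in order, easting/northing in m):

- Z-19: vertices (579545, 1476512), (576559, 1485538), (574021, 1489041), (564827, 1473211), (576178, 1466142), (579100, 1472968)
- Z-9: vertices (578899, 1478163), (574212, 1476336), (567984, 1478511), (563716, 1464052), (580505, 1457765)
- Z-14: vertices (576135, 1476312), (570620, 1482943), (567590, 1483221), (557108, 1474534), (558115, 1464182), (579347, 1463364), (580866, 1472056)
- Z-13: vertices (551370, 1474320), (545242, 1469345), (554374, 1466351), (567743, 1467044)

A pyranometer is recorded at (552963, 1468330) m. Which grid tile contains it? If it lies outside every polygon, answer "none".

Z-13

Cast a ray rightward from (552963, 1468330). For each polygon, the edges (by vertex number in listed order) whose endpoints lie on opposite sides of northing = 1468330, where each meets that height, and whether that is right or left of the point:
Z-19: 4–5 at easting≈572664.6 (right), 5–6 at easting≈577114.6 (right) → 2 crossings.
Z-9: 3–4 at easting≈564978.8 (right), 5–1 at easting≈579673.2 (right) → 2 crossings.
Z-14: 4–5 at easting≈557711.5 (right), 6–7 at easting≈580214.9 (right) → 2 crossings.
Z-13: 2–3 at easting≈548337.9 (left), 4–1 at easting≈564849.1 (right) → 1 crossing.
Only Z-13 has an odd count, so the point is inside Z-13.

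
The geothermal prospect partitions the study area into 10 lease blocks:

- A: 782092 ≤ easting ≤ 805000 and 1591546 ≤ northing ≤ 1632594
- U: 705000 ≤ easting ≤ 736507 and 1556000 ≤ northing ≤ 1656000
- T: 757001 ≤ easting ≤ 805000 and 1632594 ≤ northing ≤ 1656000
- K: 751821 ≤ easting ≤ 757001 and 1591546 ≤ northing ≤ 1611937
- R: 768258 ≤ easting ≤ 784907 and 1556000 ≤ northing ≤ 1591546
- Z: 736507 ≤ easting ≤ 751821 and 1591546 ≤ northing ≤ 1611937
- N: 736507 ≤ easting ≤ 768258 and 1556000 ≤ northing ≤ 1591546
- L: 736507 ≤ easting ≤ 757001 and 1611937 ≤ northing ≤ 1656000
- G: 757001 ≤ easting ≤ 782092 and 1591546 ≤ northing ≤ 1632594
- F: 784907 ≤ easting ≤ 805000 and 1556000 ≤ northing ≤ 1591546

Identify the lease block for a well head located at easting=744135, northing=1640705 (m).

L

The point has easting = 744135 and northing = 1640705.
Only L satisfies 736507 ≤ easting ≤ 757001 and 1611937 ≤ northing ≤ 1656000.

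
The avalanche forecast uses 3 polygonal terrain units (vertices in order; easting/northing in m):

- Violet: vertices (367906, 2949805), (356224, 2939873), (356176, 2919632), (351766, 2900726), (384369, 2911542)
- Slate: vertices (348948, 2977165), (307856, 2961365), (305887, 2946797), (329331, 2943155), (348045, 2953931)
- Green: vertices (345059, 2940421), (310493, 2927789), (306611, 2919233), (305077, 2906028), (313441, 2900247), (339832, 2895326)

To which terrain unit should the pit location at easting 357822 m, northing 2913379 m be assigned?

Violet

Cast a ray rightward from (357822, 2913379). For each polygon, the edges (by vertex number in listed order) whose endpoints lie on opposite sides of northing = 2913379, where each meets that height, and whether that is right or left of the point:
Violet: 3–4 at easting≈354717.4 (left), 5–1 at easting≈383578.6 (right) → 1 crossing.
Slate: no edge straddles that height → 0 crossings.
Green: 3–4 at easting≈305931.0 (left), 6–1 at easting≈341924.5 (left) → 0 crossings.
Only Violet has an odd count, so the point is inside Violet.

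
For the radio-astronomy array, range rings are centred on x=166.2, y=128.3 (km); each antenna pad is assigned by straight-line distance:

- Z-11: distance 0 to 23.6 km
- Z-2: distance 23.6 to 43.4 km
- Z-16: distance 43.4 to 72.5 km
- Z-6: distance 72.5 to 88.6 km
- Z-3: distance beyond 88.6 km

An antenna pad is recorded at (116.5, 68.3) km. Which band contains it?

Z-6

Distance = √((116.5−166.2)² + (68.3−128.3)²) = √(2470.090 + 3600.000) = 77.911 km.
72.5 ≤ 77.911 < 88.6 → Z-6.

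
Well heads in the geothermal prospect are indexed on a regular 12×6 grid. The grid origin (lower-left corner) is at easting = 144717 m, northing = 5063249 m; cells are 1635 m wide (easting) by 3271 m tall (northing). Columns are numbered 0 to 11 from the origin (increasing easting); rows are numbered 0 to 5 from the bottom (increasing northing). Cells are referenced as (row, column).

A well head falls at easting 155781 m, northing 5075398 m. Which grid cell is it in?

Column index: ⌊(155781 − 144717) / 1635⌋ = ⌊6.767⌋ = 6
Row offset from origin: ⌊(5075398 − 5063249) / 3271⌋ = ⌊3.714⌋ = 3 → row 3

(3, 6)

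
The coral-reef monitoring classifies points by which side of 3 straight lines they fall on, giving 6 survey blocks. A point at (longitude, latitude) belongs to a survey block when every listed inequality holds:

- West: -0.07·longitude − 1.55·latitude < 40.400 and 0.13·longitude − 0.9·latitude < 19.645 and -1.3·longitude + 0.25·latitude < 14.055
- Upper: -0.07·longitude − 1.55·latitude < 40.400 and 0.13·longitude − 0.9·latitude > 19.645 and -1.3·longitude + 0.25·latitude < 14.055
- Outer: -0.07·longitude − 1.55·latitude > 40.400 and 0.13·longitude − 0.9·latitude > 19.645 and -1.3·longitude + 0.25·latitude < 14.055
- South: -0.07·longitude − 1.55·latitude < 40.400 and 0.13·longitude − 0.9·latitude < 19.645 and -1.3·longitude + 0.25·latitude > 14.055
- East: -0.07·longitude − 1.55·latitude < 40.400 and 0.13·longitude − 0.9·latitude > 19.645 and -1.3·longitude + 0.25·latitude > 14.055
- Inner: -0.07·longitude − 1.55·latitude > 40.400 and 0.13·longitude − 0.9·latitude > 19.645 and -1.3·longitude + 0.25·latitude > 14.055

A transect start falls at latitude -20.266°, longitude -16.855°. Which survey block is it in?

-0.07·-16.855 − 1.55·-20.266 = 32.592, which is < 40.400
0.13·-16.855 − 0.9·-20.266 = 16.048, which is < 19.645
-1.3·-16.855 + 0.25·-20.266 = 16.845, which is > 14.055
This sign pattern matches South.

South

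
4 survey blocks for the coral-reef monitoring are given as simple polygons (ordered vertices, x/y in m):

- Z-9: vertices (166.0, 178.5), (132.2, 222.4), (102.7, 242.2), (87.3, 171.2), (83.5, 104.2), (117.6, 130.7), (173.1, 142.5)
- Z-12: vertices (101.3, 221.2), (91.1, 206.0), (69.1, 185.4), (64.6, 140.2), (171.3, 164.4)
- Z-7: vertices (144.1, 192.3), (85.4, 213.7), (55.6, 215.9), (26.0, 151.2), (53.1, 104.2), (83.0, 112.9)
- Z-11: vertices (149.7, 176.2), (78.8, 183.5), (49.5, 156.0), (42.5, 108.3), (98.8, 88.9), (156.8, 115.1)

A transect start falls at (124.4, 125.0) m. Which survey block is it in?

Cast a ray rightward from (124.4, 125.0). For each polygon, the edges (by vertex number in listed order) whose endpoints lie on opposite sides of y = 125.0, where each meets that height, and whether that is right or left of the point:
Z-9: 4–5 at x≈84.68 (left), 5–6 at x≈110.27 (left) → 0 crossings.
Z-12: no edge straddles that height → 0 crossings.
Z-7: 4–5 at x≈41.11 (left), 6–1 at x≈92.31 (left) → 0 crossings.
Z-11: 3–4 at x≈44.95 (left), 6–1 at x≈155.65 (right) → 1 crossing.
Only Z-11 has an odd count, so the point is inside Z-11.

Z-11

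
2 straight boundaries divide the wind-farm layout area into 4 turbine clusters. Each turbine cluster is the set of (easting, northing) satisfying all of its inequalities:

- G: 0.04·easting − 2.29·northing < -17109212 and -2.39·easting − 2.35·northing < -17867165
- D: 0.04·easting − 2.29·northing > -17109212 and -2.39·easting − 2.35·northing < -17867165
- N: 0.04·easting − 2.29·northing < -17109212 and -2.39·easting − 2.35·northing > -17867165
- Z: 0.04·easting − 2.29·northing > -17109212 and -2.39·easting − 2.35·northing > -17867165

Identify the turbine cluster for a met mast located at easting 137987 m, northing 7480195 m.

0.04·137987 − 2.29·7480195 = -17124127.070, which is < -17109212
-2.39·137987 − 2.35·7480195 = -17908247.180, which is < -17867165
This sign pattern matches G.

G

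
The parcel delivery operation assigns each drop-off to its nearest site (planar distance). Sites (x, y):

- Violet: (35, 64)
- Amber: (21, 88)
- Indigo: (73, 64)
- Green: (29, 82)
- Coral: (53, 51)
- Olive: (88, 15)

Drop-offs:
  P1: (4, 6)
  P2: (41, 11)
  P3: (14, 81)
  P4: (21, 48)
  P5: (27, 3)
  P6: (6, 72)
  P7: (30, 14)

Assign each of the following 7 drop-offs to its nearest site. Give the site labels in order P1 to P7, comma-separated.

Violet, Coral, Amber, Violet, Coral, Amber, Coral

P1 → Violet (d²=4325.00)
P2 → Coral (d²=1744.00)
P3 → Amber (d²=98.00)
P4 → Violet (d²=452.00)
P5 → Coral (d²=2980.00)
P6 → Amber (d²=481.00)
P7 → Coral (d²=1898.00)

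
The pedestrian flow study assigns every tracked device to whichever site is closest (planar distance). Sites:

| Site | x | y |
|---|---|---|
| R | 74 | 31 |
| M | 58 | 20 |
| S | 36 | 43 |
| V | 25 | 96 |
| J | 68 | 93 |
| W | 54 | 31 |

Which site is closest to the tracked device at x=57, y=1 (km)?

M

Squared distances to each site:
R: 1189.000; M: 362.000; S: 2205.000; V: 10049.000; J: 8585.000; W: 909.000.
Minimum at M.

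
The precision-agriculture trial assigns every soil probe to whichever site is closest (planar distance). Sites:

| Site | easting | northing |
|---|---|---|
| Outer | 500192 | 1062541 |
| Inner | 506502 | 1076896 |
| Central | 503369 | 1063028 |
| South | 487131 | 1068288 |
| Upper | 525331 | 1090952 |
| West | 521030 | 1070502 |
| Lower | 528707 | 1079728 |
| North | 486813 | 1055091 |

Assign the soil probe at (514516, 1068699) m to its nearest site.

West

Squared distances to each site:
Outer: 243097940.000; Inner: 131415005.000; Central: 156415850.000; South: 750107146.000; Upper: 612160234.000; West: 45683005.000; Lower: 323023322.000; North: 952633873.000.
Minimum at West.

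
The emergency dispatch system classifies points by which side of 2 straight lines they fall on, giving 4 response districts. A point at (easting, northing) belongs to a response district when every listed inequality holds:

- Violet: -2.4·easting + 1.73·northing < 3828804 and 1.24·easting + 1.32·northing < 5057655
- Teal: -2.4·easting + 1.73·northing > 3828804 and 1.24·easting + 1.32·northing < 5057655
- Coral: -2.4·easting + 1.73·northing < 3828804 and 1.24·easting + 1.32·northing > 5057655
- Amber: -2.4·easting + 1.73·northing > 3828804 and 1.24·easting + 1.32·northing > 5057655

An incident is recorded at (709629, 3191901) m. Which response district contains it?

-2.4·709629 + 1.73·3191901 = 3818879.130, which is < 3828804
1.24·709629 + 1.32·3191901 = 5093249.280, which is > 5057655
This sign pattern matches Coral.

Coral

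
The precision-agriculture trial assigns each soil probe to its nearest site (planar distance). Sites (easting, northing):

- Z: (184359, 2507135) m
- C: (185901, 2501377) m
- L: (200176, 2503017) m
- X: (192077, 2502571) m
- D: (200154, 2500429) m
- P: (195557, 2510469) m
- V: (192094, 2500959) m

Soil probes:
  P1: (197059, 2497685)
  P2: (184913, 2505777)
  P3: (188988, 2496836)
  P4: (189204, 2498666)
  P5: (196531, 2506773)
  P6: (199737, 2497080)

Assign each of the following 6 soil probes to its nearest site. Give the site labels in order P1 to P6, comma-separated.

D, Z, V, V, P, D

P1 → D (d²=17108561.00)
P2 → Z (d²=2151080.00)
P3 → V (d²=26646365.00)
P4 → V (d²=13609949.00)
P5 → P (d²=14609092.00)
P6 → D (d²=11389690.00)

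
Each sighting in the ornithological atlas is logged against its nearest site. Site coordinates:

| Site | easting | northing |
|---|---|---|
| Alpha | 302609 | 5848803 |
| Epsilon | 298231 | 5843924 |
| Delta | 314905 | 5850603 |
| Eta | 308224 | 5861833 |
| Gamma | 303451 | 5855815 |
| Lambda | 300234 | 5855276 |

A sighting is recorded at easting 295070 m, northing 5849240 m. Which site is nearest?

Squared distances to each site:
Alpha: 57027490.000; Epsilon: 38251777.000; Delta: 395284994.000; Eta: 331611365.000; Gamma: 113471786.000; Lambda: 63100192.000.
Minimum at Epsilon.

Epsilon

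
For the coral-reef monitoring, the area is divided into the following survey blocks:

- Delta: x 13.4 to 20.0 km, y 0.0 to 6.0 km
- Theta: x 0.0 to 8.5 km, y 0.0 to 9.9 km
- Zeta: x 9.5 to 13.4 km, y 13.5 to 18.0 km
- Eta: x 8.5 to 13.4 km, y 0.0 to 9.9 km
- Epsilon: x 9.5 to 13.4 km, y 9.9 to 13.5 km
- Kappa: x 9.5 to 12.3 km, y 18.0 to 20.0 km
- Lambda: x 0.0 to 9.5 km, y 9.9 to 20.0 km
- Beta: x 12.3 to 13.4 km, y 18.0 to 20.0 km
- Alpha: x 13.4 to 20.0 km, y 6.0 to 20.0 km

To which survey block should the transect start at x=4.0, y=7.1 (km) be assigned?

Theta

The point has x = 4.0 and y = 7.1.
Only Theta satisfies 0.0 ≤ x ≤ 8.5 and 0.0 ≤ y ≤ 9.9.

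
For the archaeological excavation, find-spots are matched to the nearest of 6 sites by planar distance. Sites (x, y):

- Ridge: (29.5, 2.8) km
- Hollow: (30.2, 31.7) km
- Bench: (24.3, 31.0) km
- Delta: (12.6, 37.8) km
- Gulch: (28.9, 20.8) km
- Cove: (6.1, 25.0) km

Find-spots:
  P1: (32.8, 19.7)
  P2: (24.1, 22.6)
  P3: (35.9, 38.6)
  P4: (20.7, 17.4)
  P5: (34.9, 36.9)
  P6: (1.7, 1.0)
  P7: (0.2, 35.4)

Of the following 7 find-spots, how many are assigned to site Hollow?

2

P1 → Gulch
P2 → Gulch
P3 → Hollow
P4 → Gulch
P5 → Hollow
P6 → Cove
P7 → Cove
2 of the 7 go to Hollow.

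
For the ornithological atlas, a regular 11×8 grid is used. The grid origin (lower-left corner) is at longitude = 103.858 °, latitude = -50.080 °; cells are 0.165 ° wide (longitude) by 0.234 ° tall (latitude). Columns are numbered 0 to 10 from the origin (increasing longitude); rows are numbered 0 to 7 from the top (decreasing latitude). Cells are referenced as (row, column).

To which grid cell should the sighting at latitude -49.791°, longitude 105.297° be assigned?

(6, 8)

Column index: ⌊(105.297 − 103.858) / 0.165⌋ = ⌊8.721⌋ = 8
Row offset from origin: ⌊(-49.791 − -50.080) / 0.234⌋ = ⌊1.235⌋ = 1 → row 6 (counted from top)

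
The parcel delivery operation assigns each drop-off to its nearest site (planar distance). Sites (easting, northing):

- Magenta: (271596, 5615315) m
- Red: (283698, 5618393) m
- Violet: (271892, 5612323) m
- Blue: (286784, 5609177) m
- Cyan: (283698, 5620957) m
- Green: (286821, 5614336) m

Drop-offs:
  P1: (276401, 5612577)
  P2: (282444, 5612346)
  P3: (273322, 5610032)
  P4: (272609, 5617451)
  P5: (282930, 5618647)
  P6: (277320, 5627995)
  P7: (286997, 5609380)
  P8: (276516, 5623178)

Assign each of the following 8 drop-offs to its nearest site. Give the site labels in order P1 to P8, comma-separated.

P1 → Violet (d²=20395597.00)
P2 → Green (d²=23118229.00)
P3 → Violet (d²=7293581.00)
P4 → Magenta (d²=5588665.00)
P5 → Red (d²=654340.00)
P6 → Cyan (d²=90212328.00)
P7 → Blue (d²=86578.00)
P8 → Cyan (d²=56513965.00)

Violet, Green, Violet, Magenta, Red, Cyan, Blue, Cyan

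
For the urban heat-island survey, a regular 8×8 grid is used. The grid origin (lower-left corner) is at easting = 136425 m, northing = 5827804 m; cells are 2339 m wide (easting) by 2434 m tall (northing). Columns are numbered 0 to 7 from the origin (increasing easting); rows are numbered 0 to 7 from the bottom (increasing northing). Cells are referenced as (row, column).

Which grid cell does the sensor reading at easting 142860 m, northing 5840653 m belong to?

(5, 2)

Column index: ⌊(142860 − 136425) / 2339⌋ = ⌊2.751⌋ = 2
Row offset from origin: ⌊(5840653 − 5827804) / 2434⌋ = ⌊5.279⌋ = 5 → row 5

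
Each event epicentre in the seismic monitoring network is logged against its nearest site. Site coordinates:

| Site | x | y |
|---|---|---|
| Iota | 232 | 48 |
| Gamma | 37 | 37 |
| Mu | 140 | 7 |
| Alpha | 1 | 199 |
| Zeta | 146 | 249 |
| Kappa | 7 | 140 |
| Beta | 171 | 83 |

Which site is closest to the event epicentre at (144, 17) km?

Mu

Squared distances to each site:
Iota: 8705.000; Gamma: 11849.000; Mu: 116.000; Alpha: 53573.000; Zeta: 53828.000; Kappa: 33898.000; Beta: 5085.000.
Minimum at Mu.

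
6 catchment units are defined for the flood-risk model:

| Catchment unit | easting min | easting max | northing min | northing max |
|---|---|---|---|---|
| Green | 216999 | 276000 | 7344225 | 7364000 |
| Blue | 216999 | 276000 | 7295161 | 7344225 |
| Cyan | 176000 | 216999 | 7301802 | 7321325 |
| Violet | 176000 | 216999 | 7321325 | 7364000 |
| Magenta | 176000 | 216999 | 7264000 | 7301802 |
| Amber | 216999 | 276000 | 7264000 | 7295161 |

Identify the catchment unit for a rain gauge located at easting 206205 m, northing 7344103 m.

The point has easting = 206205 and northing = 7344103.
Only Violet satisfies 176000 ≤ easting ≤ 216999 and 7321325 ≤ northing ≤ 7364000.

Violet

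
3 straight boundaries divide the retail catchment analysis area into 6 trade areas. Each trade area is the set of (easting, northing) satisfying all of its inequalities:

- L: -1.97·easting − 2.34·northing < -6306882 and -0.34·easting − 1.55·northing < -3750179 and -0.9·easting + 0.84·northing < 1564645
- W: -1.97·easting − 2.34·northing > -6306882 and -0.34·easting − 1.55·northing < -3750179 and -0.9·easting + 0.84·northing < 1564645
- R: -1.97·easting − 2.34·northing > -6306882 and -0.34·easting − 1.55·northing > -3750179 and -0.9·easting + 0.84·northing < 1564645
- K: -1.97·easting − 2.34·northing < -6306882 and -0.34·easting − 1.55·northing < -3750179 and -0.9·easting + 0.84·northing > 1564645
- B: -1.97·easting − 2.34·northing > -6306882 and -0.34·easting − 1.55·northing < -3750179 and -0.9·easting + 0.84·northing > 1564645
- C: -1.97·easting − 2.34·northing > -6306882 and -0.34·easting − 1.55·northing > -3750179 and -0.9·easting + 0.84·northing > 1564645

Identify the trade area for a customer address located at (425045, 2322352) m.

-1.97·425045 − 2.34·2322352 = -6271642.330, which is > -6306882
-0.34·425045 − 1.55·2322352 = -3744160.900, which is > -3750179
-0.9·425045 + 0.84·2322352 = 1568235.180, which is > 1564645
This sign pattern matches C.

C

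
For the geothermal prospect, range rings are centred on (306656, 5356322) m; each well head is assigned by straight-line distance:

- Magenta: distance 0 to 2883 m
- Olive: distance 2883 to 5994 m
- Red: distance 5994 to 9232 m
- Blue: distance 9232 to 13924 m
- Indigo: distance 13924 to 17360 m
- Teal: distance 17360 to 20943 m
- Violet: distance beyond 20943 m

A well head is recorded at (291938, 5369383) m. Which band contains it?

Distance = √((291938−306656)² + (5369383−5356322)²) = √(216619524.000 + 170589721.000) = 19677.633 m.
17360 ≤ 19677.633 < 20943 → Teal.

Teal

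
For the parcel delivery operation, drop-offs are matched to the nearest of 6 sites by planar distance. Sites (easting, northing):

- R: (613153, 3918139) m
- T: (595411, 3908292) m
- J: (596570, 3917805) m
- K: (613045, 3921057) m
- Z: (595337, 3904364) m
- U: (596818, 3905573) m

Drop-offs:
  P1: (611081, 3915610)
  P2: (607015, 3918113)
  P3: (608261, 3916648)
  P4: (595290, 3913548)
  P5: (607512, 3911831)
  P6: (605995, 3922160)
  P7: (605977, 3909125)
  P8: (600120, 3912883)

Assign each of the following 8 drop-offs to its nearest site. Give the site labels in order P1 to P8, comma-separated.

R, R, R, J, R, K, U, J

P1 → R (d²=10689025.00)
P2 → R (d²=37675720.00)
P3 → R (d²=26154745.00)
P4 → J (d²=19760449.00)
P5 → R (d²=71611745.00)
P6 → K (d²=50919109.00)
P7 → U (d²=96503985.00)
P8 → J (d²=36828584.00)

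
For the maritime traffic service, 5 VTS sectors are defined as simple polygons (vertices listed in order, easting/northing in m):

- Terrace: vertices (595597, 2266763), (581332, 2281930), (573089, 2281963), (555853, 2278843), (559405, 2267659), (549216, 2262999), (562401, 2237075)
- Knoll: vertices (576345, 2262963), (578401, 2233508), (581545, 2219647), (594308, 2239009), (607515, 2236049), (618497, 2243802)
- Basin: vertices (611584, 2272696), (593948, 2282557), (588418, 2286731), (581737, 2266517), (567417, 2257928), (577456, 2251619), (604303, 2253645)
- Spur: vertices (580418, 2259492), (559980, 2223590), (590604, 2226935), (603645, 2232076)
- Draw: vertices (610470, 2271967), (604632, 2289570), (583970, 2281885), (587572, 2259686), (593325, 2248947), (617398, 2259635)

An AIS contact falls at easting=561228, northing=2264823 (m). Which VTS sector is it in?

Cast a ray rightward from (561228, 2264823). For each polygon, the edges (by vertex number in listed order) whose endpoints lie on opposite sides of northing = 2264823, where each meets that height, and whether that is right or left of the point:
Terrace: 5–6 at easting≈553204.1 (left), 7–1 at easting≈593427.8 (right) → 1 crossing.
Knoll: no edge straddles that height → 0 crossings.
Basin: 4–5 at easting≈578912.7 (right), 7–1 at easting≈608575.1 (right) → 2 crossings.
Spur: no edge straddles that height → 0 crossings.
Draw: 3–4 at easting≈586738.5 (right), 6–1 at easting≈614483.4 (right) → 2 crossings.
Only Terrace has an odd count, so the point is inside Terrace.

Terrace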